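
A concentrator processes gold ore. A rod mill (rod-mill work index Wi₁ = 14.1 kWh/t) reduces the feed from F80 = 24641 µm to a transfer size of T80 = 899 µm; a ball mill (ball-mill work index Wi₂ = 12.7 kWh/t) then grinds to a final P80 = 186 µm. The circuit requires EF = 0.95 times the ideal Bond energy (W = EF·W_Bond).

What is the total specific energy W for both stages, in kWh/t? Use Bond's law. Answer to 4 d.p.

W = 8.4367 kWh/t

W = 10·Wi·[P80^(−½) − F80^(−½)]
Stage 1 (24641→899 µm, Wi₁=14.1): W₁ = 10·14.1·(0.033352 − 0.006370) = 3.8044 kWh/t
Stage 2 (899→186 µm, Wi₂=12.7): W₂ = 10·12.7·(0.073324 − 0.033352) = 5.0764 kWh/t
W = W₁ + W₂ = 3.8044 + 5.0764 = 8.8808 kWh/t
W_actual = 0.95 × 8.8808 = 8.4367 kWh/t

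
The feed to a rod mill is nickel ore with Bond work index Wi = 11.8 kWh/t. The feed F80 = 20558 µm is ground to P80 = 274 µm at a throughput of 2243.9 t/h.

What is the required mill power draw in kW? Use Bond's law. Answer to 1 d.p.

W_Bond = 10·Wi·(1/√P₈₀ − 1/√F₈₀)
W = 10·11.8·(1/√274 − 1/√20558) = 10·11.8·(0.053438) = 6.3057 kWh/t
Power = W × throughput = 6.3057 kWh/t × 2243.9 t/h = 14149.3 kW

P = 14149.3 kW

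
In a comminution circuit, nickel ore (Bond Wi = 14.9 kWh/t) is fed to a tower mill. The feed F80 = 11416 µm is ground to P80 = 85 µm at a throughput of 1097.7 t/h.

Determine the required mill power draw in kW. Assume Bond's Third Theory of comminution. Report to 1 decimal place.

P = 16209.5 kW

Bond:  W = 10 Wi (1/√P − 1/√F)
W = 10·14.9·(1/√85 − 1/√11416) = 10·14.9·(0.099106) = 14.7668 kWh/t
P = W·T = 14.7668·1097.7 = 16209.5 kW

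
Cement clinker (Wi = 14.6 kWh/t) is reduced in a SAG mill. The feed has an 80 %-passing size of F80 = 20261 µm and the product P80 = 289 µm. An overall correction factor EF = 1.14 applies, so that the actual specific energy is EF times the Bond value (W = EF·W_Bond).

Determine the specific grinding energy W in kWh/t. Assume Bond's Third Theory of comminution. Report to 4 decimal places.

W = 10 Wi (1/√P80 − 1/√F80)  [Bond]
1/√289 = 0.058824;  1/√20261 = 0.007025
W = 10·14.6·(0.058824 − 0.007025) = 7.5625 kWh/t
Apply correction: 7.5625 × 1.14 = 8.6213 kWh/t

W = 8.6213 kWh/t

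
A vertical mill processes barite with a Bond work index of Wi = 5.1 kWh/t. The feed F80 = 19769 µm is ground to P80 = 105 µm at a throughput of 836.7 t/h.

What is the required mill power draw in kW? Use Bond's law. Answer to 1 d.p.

P = 3860.8 kW

Bond: W = 10·Wi·(1/√P80 − 1/√F80)
W = 10·5.1·(1/√105 − 1/√19769) = 10·5.1·(0.090478) = 4.6144 kWh/t
Power = W × throughput = 4.6144 kWh/t × 836.7 t/h = 3860.8 kW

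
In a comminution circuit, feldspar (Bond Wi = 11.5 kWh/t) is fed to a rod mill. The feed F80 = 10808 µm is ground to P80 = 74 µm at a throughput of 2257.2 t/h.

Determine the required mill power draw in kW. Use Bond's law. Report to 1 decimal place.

Bond:  W = 10 Wi (1/√P − 1/√F)
W = 10·11.5·(1/√74 − 1/√10808) = 10·11.5·(0.106629) = 12.2623 kWh/t
P_mill = W·ṁ = 12.2623·2257.2 = 27678.5 kW

P = 27678.5 kW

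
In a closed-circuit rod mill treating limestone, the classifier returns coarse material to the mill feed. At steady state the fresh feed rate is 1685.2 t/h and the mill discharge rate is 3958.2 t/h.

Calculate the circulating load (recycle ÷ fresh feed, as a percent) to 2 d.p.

Steady state: M = F + R.
R = M − F = 3958.2 − 1685.2 = 2273.0 t/h
CL = 100·R/F = 100·2273.0/1685.2 = 134.88 %

CL = 134.88 %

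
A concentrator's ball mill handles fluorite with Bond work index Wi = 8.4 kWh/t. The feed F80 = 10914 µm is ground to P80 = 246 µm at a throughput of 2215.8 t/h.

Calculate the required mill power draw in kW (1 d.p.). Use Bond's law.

P = 10085.4 kW

Bond: W = 10·Wi·(1/√P80 − 1/√F80)
W = 10·8.4·(1/√246 − 1/√10914) = 10·8.4·(0.054186) = 4.5516 kWh/t
P_mill = W·ṁ = 4.5516·2215.8 = 10085.4 kW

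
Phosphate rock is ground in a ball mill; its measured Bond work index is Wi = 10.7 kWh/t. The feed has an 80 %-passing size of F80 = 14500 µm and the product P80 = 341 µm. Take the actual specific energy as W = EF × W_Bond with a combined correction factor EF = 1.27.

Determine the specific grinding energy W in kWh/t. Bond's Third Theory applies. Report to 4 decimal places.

Bond:  W = 10 Wi (1/√P − 1/√F)
1/√341 = 0.054153;  1/√14500 = 0.008305
W = 10·10.7·(0.054153 − 0.008305) = 4.9058 kWh/t
W_actual = 1.27 × 4.9058 = 6.2304 kWh/t

W = 6.2304 kWh/t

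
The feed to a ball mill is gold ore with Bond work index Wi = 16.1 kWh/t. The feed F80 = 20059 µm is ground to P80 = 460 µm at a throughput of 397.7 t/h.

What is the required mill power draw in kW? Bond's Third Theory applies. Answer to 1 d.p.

W = 10·Wi·(P80^(-½) − F80^(-½))
W = 10·16.1·(1/√460 − 1/√20059) = 10·16.1·(0.039565) = 6.3699 kWh/t
P_mill = W·ṁ = 6.3699·397.7 = 2533.3 kW

P = 2533.3 kW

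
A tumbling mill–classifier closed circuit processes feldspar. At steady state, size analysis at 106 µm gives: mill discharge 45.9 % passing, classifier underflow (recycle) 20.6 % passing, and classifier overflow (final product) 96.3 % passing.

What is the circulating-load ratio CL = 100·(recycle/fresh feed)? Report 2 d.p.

CL = 199.21 %

Let r = R/F. Size balance at 106 µm:
(1+r)·d = r·u + o ⇒ r = (o−d)/(d−u)
r = (96.3 − 45.9)/(45.9 − 20.6) = 50.4/25.3 = 1.9921
CL = 100·r = 199.21 %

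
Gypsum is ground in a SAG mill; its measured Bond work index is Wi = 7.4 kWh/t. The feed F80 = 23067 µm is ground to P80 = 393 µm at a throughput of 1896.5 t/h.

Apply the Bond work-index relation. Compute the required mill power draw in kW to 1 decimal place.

P = 6155.2 kW

W_Bond = 10·Wi·(1/√P₈₀ − 1/√F₈₀)
W = 10·7.4·(1/√393 − 1/√23067) = 10·7.4·(0.043859) = 3.2456 kWh/t
P = W·T = 3.2456·1896.5 = 6155.2 kW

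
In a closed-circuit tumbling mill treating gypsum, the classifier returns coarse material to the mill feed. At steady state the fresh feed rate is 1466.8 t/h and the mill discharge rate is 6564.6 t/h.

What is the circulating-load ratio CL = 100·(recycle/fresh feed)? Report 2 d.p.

M = F + R at steady state, so:
R = M − F = 6564.6 − 1466.8 = 5097.8 t/h
CL = 100·R/F = 100·5097.8/1466.8 = 347.55 %

CL = 347.55 %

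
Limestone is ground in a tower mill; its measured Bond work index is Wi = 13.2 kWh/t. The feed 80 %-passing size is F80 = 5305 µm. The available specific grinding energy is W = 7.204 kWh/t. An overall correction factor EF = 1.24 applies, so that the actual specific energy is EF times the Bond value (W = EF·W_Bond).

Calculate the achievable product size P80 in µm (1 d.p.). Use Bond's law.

P80 = 299.9 µm

W = 10 Wi / √P80 − 10 Wi / √F80
W_Bond = W / EF = 7.204 / 1.24 = 5.8097 kWh/t
1/√P80 = 1/√F80 + W_Bond/(10·Wi)
  = 5.8097/(10·13.2) + 1/√5305 = 0.044013 + 0.013730 = 0.057742
P80 = (1/0.057742)² = 17.3183² = 299.92 µm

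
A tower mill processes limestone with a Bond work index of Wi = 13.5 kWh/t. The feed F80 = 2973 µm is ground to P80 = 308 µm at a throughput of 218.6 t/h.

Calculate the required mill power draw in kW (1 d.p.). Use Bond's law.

W = 10·Wi·(P80^(-½) − F80^(-½))
W = 10·13.5·(1/√308 − 1/√2973) = 10·13.5·(0.038640) = 5.2164 kWh/t
P_mill = W·ṁ = 5.2164·218.6 = 1140.3 kW

P = 1140.3 kW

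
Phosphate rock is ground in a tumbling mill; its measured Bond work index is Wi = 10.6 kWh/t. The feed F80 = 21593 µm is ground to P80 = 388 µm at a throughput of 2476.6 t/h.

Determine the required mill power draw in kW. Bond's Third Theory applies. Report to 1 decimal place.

P = 11540.9 kW

Bond: W = 10·Wi·(1/√P80 − 1/√F80)
W = 10·10.6·(1/√388 − 1/√21593) = 10·10.6·(0.043962) = 4.6600 kWh/t
P = W·T = 4.6600·2476.6 = 11540.9 kW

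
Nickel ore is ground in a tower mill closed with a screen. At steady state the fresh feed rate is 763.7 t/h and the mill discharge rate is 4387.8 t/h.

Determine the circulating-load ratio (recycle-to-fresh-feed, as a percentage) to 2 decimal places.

Steady state: M = F + R.
R = M − F = 4387.8 − 763.7 = 3624.1 t/h
CL = 100·R/F = 100·3624.1/763.7 = 474.54 %

CL = 474.54 %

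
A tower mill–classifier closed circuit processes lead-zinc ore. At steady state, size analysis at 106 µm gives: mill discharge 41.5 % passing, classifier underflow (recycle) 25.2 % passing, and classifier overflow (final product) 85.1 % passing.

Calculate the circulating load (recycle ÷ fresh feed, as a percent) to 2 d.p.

Two-product formula at 106 µm:
r = (o − d)/(d − u)
r = (85.1 − 41.5)/(41.5 − 25.2) = 43.6/16.3 = 2.6748
CL = 100·r = 267.48 %

CL = 267.48 %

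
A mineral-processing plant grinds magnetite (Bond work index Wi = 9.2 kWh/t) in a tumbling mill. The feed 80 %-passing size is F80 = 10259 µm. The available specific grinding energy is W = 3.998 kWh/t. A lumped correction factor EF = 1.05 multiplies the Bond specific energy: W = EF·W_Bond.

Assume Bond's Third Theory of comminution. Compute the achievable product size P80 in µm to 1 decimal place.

Bond:  W = 10 Wi (1/√P − 1/√F)
W_Bond = W / EF = 3.998 / 1.05 = 3.8076 kWh/t
1/√P80 = 1/√F80 + W_Bond/(10·Wi)
  = 3.8076/(10·9.2) + 1/√10259 = 0.041387 + 0.009873 = 0.051260
P80 = (1/0.051260)² = 19.5083² = 380.58 µm

P80 = 380.6 µm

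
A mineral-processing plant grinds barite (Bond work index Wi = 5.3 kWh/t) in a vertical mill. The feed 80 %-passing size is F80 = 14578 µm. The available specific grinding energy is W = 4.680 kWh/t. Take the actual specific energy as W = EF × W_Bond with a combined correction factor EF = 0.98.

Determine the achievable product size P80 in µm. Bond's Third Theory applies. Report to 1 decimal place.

W_Bond = 10·Wi·(1/√P₈₀ − 1/√F₈₀)
W_Bond = W / EF = 4.680 / 0.98 = 4.7755 kWh/t
1/√P80 = 1/√F80 + W_Bond/(10·Wi)
  = 4.7755/(10·5.3) + 1/√14578 = 0.090104 + 0.008282 = 0.098386
P80 = (1/0.098386)² = 10.1640² = 103.31 µm

P80 = 103.3 µm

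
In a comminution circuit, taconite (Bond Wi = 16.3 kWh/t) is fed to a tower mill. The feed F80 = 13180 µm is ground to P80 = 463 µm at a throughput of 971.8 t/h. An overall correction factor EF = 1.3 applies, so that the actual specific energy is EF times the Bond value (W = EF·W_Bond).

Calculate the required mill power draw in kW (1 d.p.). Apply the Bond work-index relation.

P = 7776.4 kW

W_Bond = 10·Wi·(1/√P₈₀ − 1/√F₈₀)
W = 10·16.3·(1/√463 − 1/√13180) = 10·16.3·(0.037763) = 6.1554 kWh/t
Corrected W = EF·W_Bond = 1.3·6.1554 = 8.0021 kWh/t
Mill draw = 8.0021 × 971.8 = 7776.4 kW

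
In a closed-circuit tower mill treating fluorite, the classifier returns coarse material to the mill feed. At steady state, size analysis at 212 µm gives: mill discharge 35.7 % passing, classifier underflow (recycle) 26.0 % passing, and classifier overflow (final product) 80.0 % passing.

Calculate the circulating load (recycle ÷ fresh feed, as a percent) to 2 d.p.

CL = 456.70 %

Mass balance on the −212 µm fraction:
d + r·d = r·u + o → r(d−u) = o−d
r = (80.0 − 35.7)/(35.7 − 26.0) = 44.3/9.7 = 4.5670
CL = 100·r = 456.70 %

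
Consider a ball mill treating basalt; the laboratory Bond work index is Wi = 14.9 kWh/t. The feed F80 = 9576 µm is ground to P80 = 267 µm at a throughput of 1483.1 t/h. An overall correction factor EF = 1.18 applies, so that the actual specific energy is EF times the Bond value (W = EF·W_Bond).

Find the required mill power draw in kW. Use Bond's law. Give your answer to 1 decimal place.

Bond: W = 10·Wi·(1/√P80 − 1/√F80)
W = 10·14.9·(1/√267 − 1/√9576) = 10·14.9·(0.050980) = 7.5960 kWh/t
With EF = 1.18: W = 7.5960·1.18 = 8.9633 kWh/t
P = W·T = 8.9633·1483.1 = 13293.5 kW

P = 13293.5 kW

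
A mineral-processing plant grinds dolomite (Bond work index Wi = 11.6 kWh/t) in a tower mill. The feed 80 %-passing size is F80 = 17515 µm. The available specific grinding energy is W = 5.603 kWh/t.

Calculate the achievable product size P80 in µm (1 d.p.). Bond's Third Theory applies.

W = 10 Wi (1/√P80 − 1/√F80)  [Bond]
⇒ 1/√P80 = W/(10 Wi) + 1/√F80
  = 5.6030/(10·11.6) + 1/√17515 = 0.048302 + 0.007556 = 0.055858
P80 = (1/0.055858)² = 17.9026² = 320.50 µm

P80 = 320.5 µm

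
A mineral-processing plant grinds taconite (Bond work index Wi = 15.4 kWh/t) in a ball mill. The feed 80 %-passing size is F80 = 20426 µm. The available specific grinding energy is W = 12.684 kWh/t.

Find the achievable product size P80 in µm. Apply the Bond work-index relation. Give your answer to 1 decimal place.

W_Bond = 10·Wi·(1/√P₈₀ − 1/√F₈₀)
⇒ 1/√P80 = W/(10·Wi) + 1/√F80
  = 12.6840/(10·15.4) + 1/√20426 = 0.082364 + 0.006997 = 0.089361
P80 = (1/0.089361)² = 11.1906² = 125.23 µm

P80 = 125.2 µm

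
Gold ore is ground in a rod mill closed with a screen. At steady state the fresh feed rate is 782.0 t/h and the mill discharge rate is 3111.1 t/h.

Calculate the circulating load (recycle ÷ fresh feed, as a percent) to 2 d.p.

Discharge = new feed + return, hence
R = M − F = 3111.1 − 782.0 = 2329.1 t/h
CL = 100·R/F = 100·2329.1/782.0 = 297.84 %

CL = 297.84 %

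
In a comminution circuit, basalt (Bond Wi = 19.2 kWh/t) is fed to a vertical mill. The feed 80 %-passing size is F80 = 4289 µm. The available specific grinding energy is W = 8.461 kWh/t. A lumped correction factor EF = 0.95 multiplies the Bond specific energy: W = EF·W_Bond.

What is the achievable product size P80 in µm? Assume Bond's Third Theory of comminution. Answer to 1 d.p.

W = 10·Wi·[P80^(−½) − F80^(−½)]
W_Bond = W / EF = 8.461 / 0.95 = 8.9063 kWh/t
⇒ 1/√P80 = W_Bond/(10·Wi) + 1/√F80
  = 8.9063/(10·19.2) + 1/√4289 = 0.046387 + 0.015269 = 0.061656
P80 = (1/0.061656)² = 16.2189² = 263.05 µm

P80 = 263.1 µm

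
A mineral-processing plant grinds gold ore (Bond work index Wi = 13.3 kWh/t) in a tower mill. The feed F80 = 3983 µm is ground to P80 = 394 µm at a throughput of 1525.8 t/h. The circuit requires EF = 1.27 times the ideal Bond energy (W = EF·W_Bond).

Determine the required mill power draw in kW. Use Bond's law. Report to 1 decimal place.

W = 10 Wi (1/√P80 − 1/√F80)  [Bond]
W = 10·13.3·(1/√394 − 1/√3983) = 10·13.3·(0.034534) = 4.5930 kWh/t
W_actual = 1.27 × 4.5930 = 5.8332 kWh/t
Mill draw = 5.8332 × 1525.8 = 8900.2 kW

P = 8900.2 kW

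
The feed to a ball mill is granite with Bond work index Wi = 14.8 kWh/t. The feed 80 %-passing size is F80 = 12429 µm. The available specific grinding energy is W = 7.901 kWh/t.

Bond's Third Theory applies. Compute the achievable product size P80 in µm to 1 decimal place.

Bond: W = 10·Wi·(1/√P80 − 1/√F80)
⇒ 1/√P80 = W/(10 Wi) + 1/√F80
  = 7.9010/(10·14.8) + 1/√12429 = 0.053385 + 0.008970 = 0.062355
P80 = (1/0.062355)² = 16.0372² = 257.19 µm

P80 = 257.2 µm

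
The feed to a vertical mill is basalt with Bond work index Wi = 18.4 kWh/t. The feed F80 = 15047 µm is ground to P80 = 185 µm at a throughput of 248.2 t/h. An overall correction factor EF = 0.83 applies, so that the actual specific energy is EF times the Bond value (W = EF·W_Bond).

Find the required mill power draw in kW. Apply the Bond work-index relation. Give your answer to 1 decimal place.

W = 10·Wi·(P80^(-½) − F80^(-½))
W = 10·18.4·(1/√185 − 1/√15047) = 10·18.4·(0.065369) = 12.0279 kWh/t
Apply correction: 12.0279 × 0.83 = 9.9832 kWh/t
Mill draw = 9.9832 × 248.2 = 2477.8 kW

P = 2477.8 kW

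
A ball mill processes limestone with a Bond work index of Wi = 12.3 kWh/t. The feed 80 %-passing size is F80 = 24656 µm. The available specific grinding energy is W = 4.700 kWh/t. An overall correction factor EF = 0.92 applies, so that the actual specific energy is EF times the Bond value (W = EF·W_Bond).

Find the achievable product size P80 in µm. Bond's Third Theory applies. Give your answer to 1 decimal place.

P80 = 435.8 µm

W = 10 Wi / √P80 − 10 Wi / √F80
W_Bond = W / EF = 4.700 / 0.92 = 5.1087 kWh/t
⇒ 1/√P80 = W_Bond/(10 Wi) + 1/√F80
  = 5.1087/(10·12.3) + 1/√24656 = 0.041534 + 0.006369 = 0.047903
P80 = (1/0.047903)² = 20.8757² = 435.79 µm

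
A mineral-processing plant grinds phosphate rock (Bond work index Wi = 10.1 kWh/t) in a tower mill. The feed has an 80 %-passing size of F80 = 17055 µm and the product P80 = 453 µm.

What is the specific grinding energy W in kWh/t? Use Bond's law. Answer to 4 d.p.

Bond:  W = 10 Wi (1/√P − 1/√F)
1/√453 = 0.046984;  1/√17055 = 0.007657
W = 10·10.1·(0.046984 − 0.007657) = 3.9720 kWh/t

W = 3.9720 kWh/t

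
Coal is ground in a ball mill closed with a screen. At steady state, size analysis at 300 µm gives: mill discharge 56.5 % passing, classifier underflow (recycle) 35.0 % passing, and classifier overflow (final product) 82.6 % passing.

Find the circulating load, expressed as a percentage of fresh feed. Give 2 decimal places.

Two-product formula at 300 µm:
Fd + Rd = Ru + Fo ⇒ R/F = (o−d)/(d−u)
r = (82.6 − 56.5)/(56.5 − 35.0) = 26.1/21.5 = 1.2140
CL = 100·r = 121.40 %

CL = 121.40 %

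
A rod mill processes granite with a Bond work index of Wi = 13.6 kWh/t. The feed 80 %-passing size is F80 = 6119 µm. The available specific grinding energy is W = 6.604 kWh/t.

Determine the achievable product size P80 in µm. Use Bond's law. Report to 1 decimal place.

W = 10·Wi·[P80^(−½) − F80^(−½)]
P80^-0.5 = F80^-0.5 + W/(10 Wi)
  = 6.6040/(10·13.6) + 1/√6119 = 0.048559 + 0.012784 = 0.061343
P80 = (1/0.061343)² = 16.3019² = 265.75 µm

P80 = 265.8 µm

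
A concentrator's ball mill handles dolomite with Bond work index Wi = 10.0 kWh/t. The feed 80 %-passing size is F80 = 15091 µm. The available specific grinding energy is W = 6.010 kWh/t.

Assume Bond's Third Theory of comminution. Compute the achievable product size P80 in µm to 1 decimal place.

P80 = 214.7 µm

W = 10 Wi (P80^-0.5 − F80^-0.5)
⇒ 1/√P80 = W/(10 Wi) + 1/√F80
  = 6.0100/(10·10.0) + 1/√15091 = 0.060100 + 0.008140 = 0.068240
P80 = (1/0.068240)² = 14.6541² = 214.74 µm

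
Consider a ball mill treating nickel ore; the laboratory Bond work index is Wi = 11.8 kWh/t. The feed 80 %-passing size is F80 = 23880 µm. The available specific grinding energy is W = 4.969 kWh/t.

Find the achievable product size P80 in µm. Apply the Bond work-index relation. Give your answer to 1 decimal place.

P80 = 423.7 µm

W = 10 Wi (P80^-0.5 − F80^-0.5)
⇒ 1/√P80 = W/(10 Wi) + 1/√F80
  = 4.9690/(10·11.8) + 1/√23880 = 0.042110 + 0.006471 = 0.048581
P80 = (1/0.048581)² = 20.5840² = 423.70 µm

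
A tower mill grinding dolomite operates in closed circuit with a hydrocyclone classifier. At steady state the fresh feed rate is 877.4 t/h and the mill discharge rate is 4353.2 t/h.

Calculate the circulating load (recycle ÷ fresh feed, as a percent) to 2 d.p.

CL = 396.15 %

Steady state: M = F + R.
R = M − F = 4353.2 − 877.4 = 3475.8 t/h
CL = 100·R/F = 100·3475.8/877.4 = 396.15 %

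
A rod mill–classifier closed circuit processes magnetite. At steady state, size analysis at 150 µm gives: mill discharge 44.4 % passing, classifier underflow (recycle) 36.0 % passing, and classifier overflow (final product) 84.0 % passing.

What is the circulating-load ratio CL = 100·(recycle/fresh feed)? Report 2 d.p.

Two-product formula at 150 µm:
r = (o − d)/(d − u)
r = (84.0 − 44.4)/(44.4 − 36.0) = 39.6/8.4 = 4.7143
CL = 100·r = 471.43 %

CL = 471.43 %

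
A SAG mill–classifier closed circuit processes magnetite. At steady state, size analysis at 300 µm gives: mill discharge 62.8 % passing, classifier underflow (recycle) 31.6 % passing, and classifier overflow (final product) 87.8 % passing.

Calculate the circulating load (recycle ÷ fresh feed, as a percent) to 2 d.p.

Two-product formula at 300 µm:
Fd + Rd = Ru + Fo ⇒ R/F = (o−d)/(d−u)
r = (87.8 − 62.8)/(62.8 − 31.6) = 25.0/31.2 = 0.8013
CL = 100·r = 80.13 %

CL = 80.13 %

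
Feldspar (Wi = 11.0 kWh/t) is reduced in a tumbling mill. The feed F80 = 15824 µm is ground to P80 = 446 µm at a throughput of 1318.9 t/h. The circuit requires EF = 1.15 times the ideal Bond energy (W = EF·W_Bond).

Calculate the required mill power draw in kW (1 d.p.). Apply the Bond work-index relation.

W_Bond = 10·Wi·(1/√P₈₀ − 1/√F₈₀)
W = 10·11.0·(1/√446 − 1/√15824) = 10·11.0·(0.039402) = 4.3342 kWh/t
With EF = 1.15: W = 4.3342·1.15 = 4.9843 kWh/t
Mill draw = 4.9843 × 1318.9 = 6573.8 kW

P = 6573.8 kW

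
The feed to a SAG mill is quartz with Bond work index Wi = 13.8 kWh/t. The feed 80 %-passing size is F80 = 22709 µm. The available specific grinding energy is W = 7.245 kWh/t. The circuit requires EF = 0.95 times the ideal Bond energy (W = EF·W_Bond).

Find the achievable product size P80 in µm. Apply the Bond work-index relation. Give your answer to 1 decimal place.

P80 = 261.0 µm

W = 10 Wi / √P80 − 10 Wi / √F80
W_Bond = W / EF = 7.245 / 0.95 = 7.6263 kWh/t
P80^(−½) = W_Bond/(10 Wi) + F80^(−½)
  = 7.6263/(10·13.8) + 1/√22709 = 0.055263 + 0.006636 = 0.061899
P80 = (1/0.061899)² = 16.1553² = 260.99 µm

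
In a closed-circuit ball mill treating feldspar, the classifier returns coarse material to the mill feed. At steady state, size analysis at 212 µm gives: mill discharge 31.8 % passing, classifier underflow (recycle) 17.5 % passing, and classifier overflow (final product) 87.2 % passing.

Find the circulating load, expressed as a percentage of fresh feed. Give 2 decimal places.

CL = 387.41 %

Mass balance on the −212 µm fraction:
d + r·d = r·u + o → r(d−u) = o−d
r = (87.2 − 31.8)/(31.8 − 17.5) = 55.4/14.3 = 3.8741
CL = 100·r = 387.41 %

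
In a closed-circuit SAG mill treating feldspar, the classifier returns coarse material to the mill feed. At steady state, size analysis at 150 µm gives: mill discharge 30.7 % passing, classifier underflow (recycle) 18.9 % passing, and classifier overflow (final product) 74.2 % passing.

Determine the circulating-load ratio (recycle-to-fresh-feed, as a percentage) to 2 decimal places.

CL = 368.64 %

Classifier node, passing 150 µm:
(1+r)·d = r·u + o ⇒ r = (o−d)/(d−u)
r = (74.2 − 30.7)/(30.7 − 18.9) = 43.5/11.8 = 3.6864
CL = 100·r = 368.64 %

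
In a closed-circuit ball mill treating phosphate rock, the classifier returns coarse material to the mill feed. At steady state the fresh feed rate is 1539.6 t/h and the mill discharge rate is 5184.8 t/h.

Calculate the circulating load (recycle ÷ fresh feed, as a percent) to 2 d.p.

Steady state: M = F + R.
R = M − F = 5184.8 − 1539.6 = 3645.2 t/h
CL = 100·R/F = 100·3645.2/1539.6 = 236.76 %

CL = 236.76 %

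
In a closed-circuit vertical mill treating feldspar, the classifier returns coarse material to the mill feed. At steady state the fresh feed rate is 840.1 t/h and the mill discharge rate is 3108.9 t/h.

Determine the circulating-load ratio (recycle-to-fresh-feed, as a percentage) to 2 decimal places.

CL = 270.06 %

Steady state: M = F + R.
R = M − F = 3108.9 − 840.1 = 2268.8 t/h
CL = 100·R/F = 100·2268.8/840.1 = 270.06 %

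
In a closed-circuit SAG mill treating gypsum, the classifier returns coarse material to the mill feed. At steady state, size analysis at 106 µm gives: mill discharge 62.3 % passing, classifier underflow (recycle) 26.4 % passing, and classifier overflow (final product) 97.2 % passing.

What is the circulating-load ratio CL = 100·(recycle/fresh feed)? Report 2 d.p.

CL = 97.21 %

Classifier node, passing 106 µm:
(1+r)d = ru + o → r = (o−d)/(d−u)
r = (97.2 − 62.3)/(62.3 − 26.4) = 34.9/35.9 = 0.9721
CL = 100·r = 97.21 %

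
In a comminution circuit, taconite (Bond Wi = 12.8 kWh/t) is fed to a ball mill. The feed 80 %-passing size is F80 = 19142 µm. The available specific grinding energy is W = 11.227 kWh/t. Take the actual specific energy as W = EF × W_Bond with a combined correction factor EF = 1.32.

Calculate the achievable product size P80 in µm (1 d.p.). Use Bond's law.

W_Bond = 10·Wi·(1/√P₈₀ − 1/√F₈₀)
W_Bond = W / EF = 11.227 / 1.32 = 8.5053 kWh/t
⇒ 1/√P80 = W_Bond/(10·Wi) + 1/√F80
  = 8.5053/(10·12.8) + 1/√19142 = 0.066448 + 0.007228 = 0.073675
P80 = (1/0.073675)² = 13.5730² = 184.23 µm

P80 = 184.2 µm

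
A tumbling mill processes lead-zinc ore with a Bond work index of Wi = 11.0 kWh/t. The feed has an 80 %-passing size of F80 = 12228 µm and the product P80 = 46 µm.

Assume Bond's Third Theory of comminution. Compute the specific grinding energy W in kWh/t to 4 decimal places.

W = 15.2239 kWh/t

W_Bond = 10·Wi·(1/√P₈₀ − 1/√F₈₀)
1/√46 = 0.147442;  1/√12228 = 0.009043
W = 10·11.0·(0.147442 − 0.009043) = 15.2239 kWh/t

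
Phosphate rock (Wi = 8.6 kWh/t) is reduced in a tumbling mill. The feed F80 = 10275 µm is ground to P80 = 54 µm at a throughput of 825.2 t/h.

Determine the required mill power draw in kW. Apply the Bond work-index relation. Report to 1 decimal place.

P = 8957.3 kW

W = 10 Wi (1/√P80 − 1/√F80)  [Bond]
W = 10·8.6·(1/√54 − 1/√10275) = 10·8.6·(0.126217) = 10.8547 kWh/t
P_mill = W·ṁ = 10.8547·825.2 = 8957.3 kW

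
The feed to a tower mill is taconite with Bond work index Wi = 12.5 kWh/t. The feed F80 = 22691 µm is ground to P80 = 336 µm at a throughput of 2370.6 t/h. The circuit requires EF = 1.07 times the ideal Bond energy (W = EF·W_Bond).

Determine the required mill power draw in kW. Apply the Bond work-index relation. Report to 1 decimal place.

P = 15192.6 kW

W_Bond = 10·Wi·(1/√P₈₀ − 1/√F₈₀)
W = 10·12.5·(1/√336 − 1/√22691) = 10·12.5·(0.047916) = 5.9895 kWh/t
W_actual = 1.07 × 5.9895 = 6.4088 kWh/t
P = W·T = 6.4088·2370.6 = 15192.6 kW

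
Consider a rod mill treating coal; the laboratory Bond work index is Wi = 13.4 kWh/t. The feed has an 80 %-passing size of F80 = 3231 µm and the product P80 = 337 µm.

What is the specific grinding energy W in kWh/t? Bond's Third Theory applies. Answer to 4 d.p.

Bond:  W = 10 Wi (1/√P − 1/√F)
1/√337 = 0.054473;  1/√3231 = 0.017593
W = 10·13.4·(0.054473 − 0.017593) = 4.9420 kWh/t

W = 4.9420 kWh/t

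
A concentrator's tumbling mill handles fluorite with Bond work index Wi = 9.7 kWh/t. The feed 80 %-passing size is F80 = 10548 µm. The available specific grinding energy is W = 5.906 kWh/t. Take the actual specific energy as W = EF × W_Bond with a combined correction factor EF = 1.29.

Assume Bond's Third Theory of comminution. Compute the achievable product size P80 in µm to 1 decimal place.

Bond: W = 10·Wi·(1/√P80 − 1/√F80)
W_Bond = W / EF = 5.906 / 1.29 = 4.5783 kWh/t
⇒ 1/√P80 = W_Bond/(10 Wi) + 1/√F80
  = 4.5783/(10·9.7) + 1/√10548 = 0.047199 + 0.009737 = 0.056936
P80 = (1/0.056936)² = 17.5637² = 308.48 µm

P80 = 308.5 µm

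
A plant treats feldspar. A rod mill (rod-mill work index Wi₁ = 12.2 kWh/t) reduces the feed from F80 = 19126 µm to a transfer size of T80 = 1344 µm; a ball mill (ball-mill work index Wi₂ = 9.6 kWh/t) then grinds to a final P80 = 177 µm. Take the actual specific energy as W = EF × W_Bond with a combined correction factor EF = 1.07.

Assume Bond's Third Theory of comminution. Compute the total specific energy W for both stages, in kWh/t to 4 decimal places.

W = 10 Wi / √P80 − 10 Wi / √F80
Stage 1 (19126→1344 µm, Wi₁=12.2): W₁ = 10·12.2·(0.027277 − 0.007231) = 2.4457 kWh/t
Stage 2 (1344→177 µm, Wi₂=9.6): W₂ = 10·9.6·(0.075165 − 0.027277) = 4.5972 kWh/t
W = W₁ + W₂ = 2.4457 + 4.5972 = 7.0428 kWh/t
Apply correction: 7.0428 × 1.07 = 7.5358 kWh/t

W = 7.5358 kWh/t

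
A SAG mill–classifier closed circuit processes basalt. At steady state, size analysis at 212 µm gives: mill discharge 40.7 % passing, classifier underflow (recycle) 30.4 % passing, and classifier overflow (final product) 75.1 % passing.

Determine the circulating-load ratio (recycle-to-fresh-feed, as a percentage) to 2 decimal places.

Classifier node, passing 212 µm:
r = (o − d)/(d − u)
r = (75.1 − 40.7)/(40.7 − 30.4) = 34.4/10.3 = 3.3398
CL = 100·r = 333.98 %

CL = 333.98 %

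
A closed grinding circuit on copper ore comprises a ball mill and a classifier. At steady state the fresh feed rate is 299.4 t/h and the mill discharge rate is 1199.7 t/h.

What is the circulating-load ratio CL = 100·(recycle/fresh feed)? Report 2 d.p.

M = F + R at steady state, so:
R = M − F = 1199.7 − 299.4 = 900.3 t/h
CL = 100·R/F = 100·900.3/299.4 = 300.70 %

CL = 300.70 %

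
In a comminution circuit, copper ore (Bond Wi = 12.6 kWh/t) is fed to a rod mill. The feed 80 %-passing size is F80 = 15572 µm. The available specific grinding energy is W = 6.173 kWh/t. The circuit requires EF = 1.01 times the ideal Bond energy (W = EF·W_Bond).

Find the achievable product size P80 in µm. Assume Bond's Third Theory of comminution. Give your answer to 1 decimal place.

W = 10 Wi / √P80 − 10 Wi / √F80
W_Bond = W / EF = 6.173 / 1.01 = 6.1119 kWh/t
⇒ 1/√P80 = W_Bond/(10 Wi) + 1/√F80
  = 6.1119/(10·12.6) + 1/√15572 = 0.048507 + 0.008014 = 0.056521
P80 = (1/0.056521)² = 17.6927² = 313.03 µm

P80 = 313.0 µm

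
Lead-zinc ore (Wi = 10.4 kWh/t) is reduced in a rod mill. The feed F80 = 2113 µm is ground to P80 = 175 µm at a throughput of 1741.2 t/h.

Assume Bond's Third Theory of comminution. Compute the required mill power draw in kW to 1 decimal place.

W = 10·Wi·(P80^(-½) − F80^(-½))
W = 10·10.4·(1/√175 − 1/√2113) = 10·10.4·(0.053838) = 5.5992 kWh/t
Power = W × throughput = 5.5992 kWh/t × 1741.2 t/h = 9749.3 kW

P = 9749.3 kW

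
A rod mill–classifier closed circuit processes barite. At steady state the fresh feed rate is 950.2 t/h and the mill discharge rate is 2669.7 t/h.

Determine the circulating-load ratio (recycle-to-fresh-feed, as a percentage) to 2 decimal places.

M = F + R at steady state, so:
R = M − F = 2669.7 − 950.2 = 1719.5 t/h
CL = 100·R/F = 100·1719.5/950.2 = 180.96 %

CL = 180.96 %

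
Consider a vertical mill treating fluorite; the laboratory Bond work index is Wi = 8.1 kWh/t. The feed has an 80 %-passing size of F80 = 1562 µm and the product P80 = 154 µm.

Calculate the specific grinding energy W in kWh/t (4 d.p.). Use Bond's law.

W = 4.4777 kWh/t

W = 10·Wi·[P80^(−½) − F80^(−½)]
1/√154 = 0.080582;  1/√1562 = 0.025302
W = 10·8.1·(0.080582 − 0.025302) = 4.4777 kWh/t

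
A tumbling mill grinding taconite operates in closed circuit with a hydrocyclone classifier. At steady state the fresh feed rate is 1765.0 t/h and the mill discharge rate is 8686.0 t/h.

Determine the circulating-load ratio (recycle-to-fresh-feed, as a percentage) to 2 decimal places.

Mill node: discharge = fresh + recycle.
R = M − F = 8686.0 − 1765.0 = 6921.0 t/h
CL = 100·R/F = 100·6921.0/1765.0 = 392.12 %

CL = 392.12 %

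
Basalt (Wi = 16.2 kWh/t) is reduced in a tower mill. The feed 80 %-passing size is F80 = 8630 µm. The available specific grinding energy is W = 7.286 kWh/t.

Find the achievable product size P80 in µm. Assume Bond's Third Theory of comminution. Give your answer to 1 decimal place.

P80 = 321.9 µm

W = 10 Wi (P80^-0.5 − F80^-0.5)
⇒ 1/√P80 = W/(10 Wi) + 1/√F80
  = 7.2860/(10·16.2) + 1/√8630 = 0.044975 + 0.010765 = 0.055740
P80 = (1/0.055740)² = 17.9405² = 321.86 µm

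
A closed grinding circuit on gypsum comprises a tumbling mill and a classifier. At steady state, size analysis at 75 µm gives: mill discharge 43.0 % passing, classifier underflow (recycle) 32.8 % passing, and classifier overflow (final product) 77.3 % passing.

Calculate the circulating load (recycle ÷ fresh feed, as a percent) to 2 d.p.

CL = 336.27 %

Balance %-passing 75 µm (r = R/F):
r = (o − d)/(d − u)
r = (77.3 − 43.0)/(43.0 − 32.8) = 34.3/10.2 = 3.3627
CL = 100·r = 336.27 %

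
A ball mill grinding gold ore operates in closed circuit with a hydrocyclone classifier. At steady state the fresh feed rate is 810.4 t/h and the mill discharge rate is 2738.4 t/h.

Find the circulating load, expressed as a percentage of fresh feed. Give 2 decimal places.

CL = 237.91 %

M = F + R at steady state, so:
R = M − F = 2738.4 − 810.4 = 1928.0 t/h
CL = 100·R/F = 100·1928.0/810.4 = 237.91 %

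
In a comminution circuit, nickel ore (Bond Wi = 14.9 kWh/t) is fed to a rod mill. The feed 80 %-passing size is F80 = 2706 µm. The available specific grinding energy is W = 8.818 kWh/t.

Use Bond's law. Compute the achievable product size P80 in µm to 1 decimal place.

Bond: W = 10·Wi·(1/√P80 − 1/√F80)
1/√P80 = 1/√F80 + W/(10·Wi)
  = 8.8180/(10·14.9) + 1/√2706 = 0.059181 + 0.019224 = 0.078405
P80 = (1/0.078405)² = 12.7543² = 162.67 µm

P80 = 162.7 µm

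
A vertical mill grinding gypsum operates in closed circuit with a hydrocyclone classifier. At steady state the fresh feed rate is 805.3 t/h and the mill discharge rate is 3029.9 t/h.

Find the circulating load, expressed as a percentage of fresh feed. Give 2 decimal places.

Mill node: discharge = fresh + recycle.
R = M − F = 3029.9 − 805.3 = 2224.6 t/h
CL = 100·R/F = 100·2224.6/805.3 = 276.24 %

CL = 276.24 %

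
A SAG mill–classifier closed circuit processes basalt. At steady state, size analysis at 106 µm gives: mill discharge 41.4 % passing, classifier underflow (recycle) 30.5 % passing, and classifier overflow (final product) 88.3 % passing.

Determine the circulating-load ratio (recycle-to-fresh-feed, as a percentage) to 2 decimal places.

CL = 430.28 %

Let r = R/F. Size balance at 106 µm:
d + r·d = r·u + o → r(d−u) = o−d
r = (88.3 − 41.4)/(41.4 − 30.5) = 46.9/10.9 = 4.3028
CL = 100·r = 430.28 %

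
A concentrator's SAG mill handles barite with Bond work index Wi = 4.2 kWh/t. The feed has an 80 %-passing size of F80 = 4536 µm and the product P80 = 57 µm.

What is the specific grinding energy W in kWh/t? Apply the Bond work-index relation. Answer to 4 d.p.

W = 10·Wi·[P80^(−½) − F80^(−½)]
1/√57 = 0.132453;  1/√4536 = 0.014848
W = 10·4.2·(0.132453 − 0.014848) = 4.9394 kWh/t

W = 4.9394 kWh/t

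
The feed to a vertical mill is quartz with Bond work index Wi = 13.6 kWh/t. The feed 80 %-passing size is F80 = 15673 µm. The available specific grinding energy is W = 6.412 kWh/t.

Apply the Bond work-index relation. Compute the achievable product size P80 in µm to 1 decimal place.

W = 10 Wi / √P80 − 10 Wi / √F80
1/√P80 = 1/√F80 + W/(10·Wi)
  = 6.4120/(10·13.6) + 1/√15673 = 0.047147 + 0.007988 = 0.055135
P80 = (1/0.055135)² = 18.1374² = 328.96 µm

P80 = 329.0 µm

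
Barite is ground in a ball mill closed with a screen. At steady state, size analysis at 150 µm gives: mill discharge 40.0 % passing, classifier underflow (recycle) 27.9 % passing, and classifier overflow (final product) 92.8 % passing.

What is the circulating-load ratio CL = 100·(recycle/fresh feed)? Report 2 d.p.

Classifier node, passing 150 µm:
Fd + Rd = Ru + Fo ⇒ R/F = (o−d)/(d−u)
r = (92.8 − 40.0)/(40.0 − 27.9) = 52.8/12.1 = 4.3636
CL = 100·r = 436.36 %

CL = 436.36 %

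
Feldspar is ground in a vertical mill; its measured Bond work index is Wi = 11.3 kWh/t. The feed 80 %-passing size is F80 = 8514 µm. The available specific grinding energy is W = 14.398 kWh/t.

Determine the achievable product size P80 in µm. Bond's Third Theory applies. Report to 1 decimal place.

P80 = 52.3 µm

W = 10·Wi·(P80^(-½) − F80^(-½))
P80^-0.5 = F80^-0.5 + W/(10 Wi)
  = 14.3980/(10·11.3) + 1/√8514 = 0.127416 + 0.010838 = 0.138254
P80 = (1/0.138254)² = 7.2331² = 52.32 µm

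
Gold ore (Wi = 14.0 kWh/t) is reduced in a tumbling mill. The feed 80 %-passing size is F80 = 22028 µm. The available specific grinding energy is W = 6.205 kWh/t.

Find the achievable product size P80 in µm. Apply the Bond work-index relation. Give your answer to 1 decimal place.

Bond: W = 10·Wi·(1/√P80 − 1/√F80)
P80^-0.5 = F80^-0.5 + W/(10 Wi)
  = 6.2050/(10·14.0) + 1/√22028 = 0.044321 + 0.006738 = 0.051059
P80 = (1/0.051059)² = 19.5851² = 383.58 µm

P80 = 383.6 µm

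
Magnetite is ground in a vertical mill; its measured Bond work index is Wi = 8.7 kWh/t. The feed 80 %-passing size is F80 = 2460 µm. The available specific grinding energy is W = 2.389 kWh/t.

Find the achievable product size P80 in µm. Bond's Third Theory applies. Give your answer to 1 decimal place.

W = 10 Wi (1/√P80 − 1/√F80)  [Bond]
P80^(−½) = W/(10 Wi) + F80^(−½)
  = 2.3890/(10·8.7) + 1/√2460 = 0.027460 + 0.020162 = 0.047622
P80 = (1/0.047622)² = 20.9988² = 440.95 µm

P80 = 441.0 µm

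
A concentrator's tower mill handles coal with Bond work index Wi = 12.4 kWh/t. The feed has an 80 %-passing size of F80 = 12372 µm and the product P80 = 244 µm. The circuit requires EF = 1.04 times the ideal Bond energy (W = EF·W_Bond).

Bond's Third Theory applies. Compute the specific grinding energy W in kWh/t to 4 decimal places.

W = 10 Wi (P80^-0.5 − F80^-0.5)
1/√244 = 0.064018;  1/√12372 = 0.008990
W = 10·12.4·(0.064018 − 0.008990) = 6.8235 kWh/t
Apply correction: 6.8235 × 1.04 = 7.0964 kWh/t

W = 7.0964 kWh/t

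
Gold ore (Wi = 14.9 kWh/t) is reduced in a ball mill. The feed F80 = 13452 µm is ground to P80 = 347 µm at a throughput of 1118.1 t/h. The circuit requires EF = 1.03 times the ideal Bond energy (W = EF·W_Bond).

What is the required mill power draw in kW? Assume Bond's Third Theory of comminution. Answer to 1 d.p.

P = 7732.2 kW

W = 10 Wi (P80^-0.5 − F80^-0.5)
W = 10·14.9·(1/√347 − 1/√13452) = 10·14.9·(0.045061) = 6.7141 kWh/t
Corrected W = EF·W_Bond = 1.03·6.7141 = 6.9155 kWh/t
P = W·T = 6.9155·1118.1 = 7732.2 kW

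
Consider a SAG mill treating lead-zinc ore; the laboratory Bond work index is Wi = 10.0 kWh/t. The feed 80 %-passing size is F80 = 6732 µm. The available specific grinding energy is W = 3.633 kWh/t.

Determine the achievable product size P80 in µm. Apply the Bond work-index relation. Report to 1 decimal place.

Bond: W = 10·Wi·(1/√P80 − 1/√F80)
P80^(−½) = W/(10 Wi) + F80^(−½)
  = 3.6330/(10·10.0) + 1/√6732 = 0.036330 + 0.012188 = 0.048518
P80 = (1/0.048518)² = 20.6110² = 424.81 µm

P80 = 424.8 µm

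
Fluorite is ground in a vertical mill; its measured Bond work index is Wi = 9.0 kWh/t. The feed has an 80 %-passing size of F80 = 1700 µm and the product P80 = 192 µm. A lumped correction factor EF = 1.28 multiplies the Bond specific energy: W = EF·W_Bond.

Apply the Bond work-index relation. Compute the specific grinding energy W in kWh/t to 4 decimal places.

Bond: W = 10·Wi·(1/√P80 − 1/√F80)
1/√192 = 0.072169;  1/√1700 = 0.024254
W = 10·9.0·(0.072169 − 0.024254) = 4.3124 kWh/t
Apply correction: 4.3124 × 1.28 = 5.5198 kWh/t

W = 5.5198 kWh/t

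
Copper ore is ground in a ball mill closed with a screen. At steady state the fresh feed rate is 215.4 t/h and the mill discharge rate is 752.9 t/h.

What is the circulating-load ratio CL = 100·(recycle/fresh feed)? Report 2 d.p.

M = F + R at steady state, so:
R = M − F = 752.9 − 215.4 = 537.5 t/h
CL = 100·R/F = 100·537.5/215.4 = 249.54 %

CL = 249.54 %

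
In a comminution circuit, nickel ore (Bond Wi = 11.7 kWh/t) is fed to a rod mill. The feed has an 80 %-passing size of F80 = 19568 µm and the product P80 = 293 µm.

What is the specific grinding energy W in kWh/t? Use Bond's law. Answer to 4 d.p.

W = 5.9988 kWh/t

Bond:  W = 10 Wi (1/√P − 1/√F)
1/√293 = 0.058421;  1/√19568 = 0.007149
W = 10·11.7·(0.058421 − 0.007149) = 5.9988 kWh/t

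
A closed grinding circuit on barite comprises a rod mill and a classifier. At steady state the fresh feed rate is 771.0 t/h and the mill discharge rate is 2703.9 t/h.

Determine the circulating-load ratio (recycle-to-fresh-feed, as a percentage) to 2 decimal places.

CL = 250.70 %

Steady state: M = F + R.
R = M − F = 2703.9 − 771.0 = 1932.9 t/h
CL = 100·R/F = 100·1932.9/771.0 = 250.70 %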